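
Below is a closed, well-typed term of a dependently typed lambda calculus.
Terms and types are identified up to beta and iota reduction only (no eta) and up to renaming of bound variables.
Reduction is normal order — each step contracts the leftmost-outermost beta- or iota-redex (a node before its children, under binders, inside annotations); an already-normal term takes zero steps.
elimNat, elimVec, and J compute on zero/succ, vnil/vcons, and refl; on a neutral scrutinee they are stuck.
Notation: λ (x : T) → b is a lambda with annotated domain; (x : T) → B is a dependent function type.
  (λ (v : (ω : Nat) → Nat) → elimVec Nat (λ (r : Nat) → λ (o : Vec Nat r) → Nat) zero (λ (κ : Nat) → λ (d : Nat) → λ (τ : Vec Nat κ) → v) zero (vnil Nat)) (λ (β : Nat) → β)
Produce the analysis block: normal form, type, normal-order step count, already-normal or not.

reduced normal form:
  zero
type:
  Nat
steps to reach normal form (normal order): 2
term was already normal: no
first contracted redex: a beta-redex


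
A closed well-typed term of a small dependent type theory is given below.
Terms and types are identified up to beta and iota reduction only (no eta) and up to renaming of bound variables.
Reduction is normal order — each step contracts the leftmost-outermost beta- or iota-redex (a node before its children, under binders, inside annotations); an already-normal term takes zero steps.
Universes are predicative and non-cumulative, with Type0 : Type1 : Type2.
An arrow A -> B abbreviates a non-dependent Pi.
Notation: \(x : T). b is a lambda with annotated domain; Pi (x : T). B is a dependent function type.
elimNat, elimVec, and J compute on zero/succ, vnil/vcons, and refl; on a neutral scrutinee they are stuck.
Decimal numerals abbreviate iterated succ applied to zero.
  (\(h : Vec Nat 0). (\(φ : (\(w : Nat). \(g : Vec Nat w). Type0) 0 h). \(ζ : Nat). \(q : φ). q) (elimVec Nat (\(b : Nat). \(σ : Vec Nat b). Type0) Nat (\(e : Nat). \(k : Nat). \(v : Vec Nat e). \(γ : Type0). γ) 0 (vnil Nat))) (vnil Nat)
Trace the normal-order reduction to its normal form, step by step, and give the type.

normal-order reduction sequence:
  (\(h : Vec Nat 0). (\(φ : (\(w : Nat). \(g : Vec Nat w). Type0) 0 h). \(ζ : Nat). \(q : φ). q) (elimVec Nat (\(b : Nat). \(σ : Vec Nat b). Type0) Nat (\(e : Nat). \(k : Nat). \(v : Vec Nat e). \(γ : Type0). γ) 0 (vnil Nat))) (vnil Nat)
  ~> (\(h : (\(φ : Nat). \(w : Vec Nat φ). Type0) 0 (vnil Nat)). \(g : Nat). \(ζ : h). ζ) (elimVec Nat (\(q : Nat). \(b : Vec Nat q). Type0) Nat (\(σ : Nat). \(e : Nat). \(k : Vec Nat σ). \(v : Type0). v) 0 (vnil Nat))
  ~> \(h : Nat). \(φ : elimVec Nat (\(w : Nat). \(g : Vec Nat w). Type0) Nat (\(ζ : Nat). \(q : Nat). \(b : Vec Nat ζ). \(σ : Type0). σ) 0 (vnil Nat)). φ
  ~> \(h : Nat). \(φ : Nat). φ
inferred type:
  Nat -> Nat -> Nat


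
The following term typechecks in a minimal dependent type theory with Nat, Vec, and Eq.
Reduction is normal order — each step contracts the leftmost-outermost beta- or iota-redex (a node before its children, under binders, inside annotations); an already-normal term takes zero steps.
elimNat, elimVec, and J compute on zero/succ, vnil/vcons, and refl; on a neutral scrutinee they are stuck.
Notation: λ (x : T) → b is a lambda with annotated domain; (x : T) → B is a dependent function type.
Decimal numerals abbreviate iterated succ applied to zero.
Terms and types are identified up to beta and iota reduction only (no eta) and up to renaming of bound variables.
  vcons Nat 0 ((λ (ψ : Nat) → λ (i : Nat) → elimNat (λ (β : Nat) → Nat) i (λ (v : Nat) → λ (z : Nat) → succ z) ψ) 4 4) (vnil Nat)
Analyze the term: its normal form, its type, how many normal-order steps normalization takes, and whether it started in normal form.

reduced normal form:
  vcons Nat 0 8 (vnil Nat)
inferred type:
  Vec Nat 1
reduction steps (normal order): 15
term was already normal: no
first contracted redex: a beta-redex


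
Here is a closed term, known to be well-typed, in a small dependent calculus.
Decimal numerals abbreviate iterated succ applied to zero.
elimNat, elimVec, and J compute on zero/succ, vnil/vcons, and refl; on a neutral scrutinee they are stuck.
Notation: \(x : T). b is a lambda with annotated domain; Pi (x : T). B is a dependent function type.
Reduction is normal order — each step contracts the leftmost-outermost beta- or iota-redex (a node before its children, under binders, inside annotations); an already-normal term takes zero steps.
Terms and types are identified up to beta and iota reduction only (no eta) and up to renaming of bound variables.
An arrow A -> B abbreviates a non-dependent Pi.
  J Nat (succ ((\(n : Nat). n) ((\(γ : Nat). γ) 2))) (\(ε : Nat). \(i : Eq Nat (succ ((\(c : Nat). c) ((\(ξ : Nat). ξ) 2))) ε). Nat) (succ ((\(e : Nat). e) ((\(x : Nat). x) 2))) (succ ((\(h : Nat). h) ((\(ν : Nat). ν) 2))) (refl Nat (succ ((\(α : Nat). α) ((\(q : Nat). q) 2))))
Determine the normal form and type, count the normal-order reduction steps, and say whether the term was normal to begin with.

reduced normal form:
  3
the term's type:
  Nat
reduction steps (normal order): 3
started in normal form: no
first contracted redex: a J iota-redex


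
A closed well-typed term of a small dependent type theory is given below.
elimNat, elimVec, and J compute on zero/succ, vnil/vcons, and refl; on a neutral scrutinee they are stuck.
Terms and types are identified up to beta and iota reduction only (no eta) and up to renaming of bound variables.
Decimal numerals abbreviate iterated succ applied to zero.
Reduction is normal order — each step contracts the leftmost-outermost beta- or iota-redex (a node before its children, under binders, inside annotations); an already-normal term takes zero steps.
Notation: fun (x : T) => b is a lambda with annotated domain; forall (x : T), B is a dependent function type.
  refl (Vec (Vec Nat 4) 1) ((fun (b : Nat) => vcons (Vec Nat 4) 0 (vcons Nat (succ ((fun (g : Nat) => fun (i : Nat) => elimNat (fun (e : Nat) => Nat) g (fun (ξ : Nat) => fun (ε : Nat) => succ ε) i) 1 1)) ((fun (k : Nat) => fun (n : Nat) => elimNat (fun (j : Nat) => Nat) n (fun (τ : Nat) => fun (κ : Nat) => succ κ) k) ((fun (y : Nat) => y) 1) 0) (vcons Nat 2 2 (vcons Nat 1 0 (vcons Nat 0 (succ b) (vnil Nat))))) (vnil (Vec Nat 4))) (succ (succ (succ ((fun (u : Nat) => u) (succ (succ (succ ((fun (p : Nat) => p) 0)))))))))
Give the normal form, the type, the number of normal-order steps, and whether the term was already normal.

reduced normal form:
  refl (Vec (Vec Nat 4) 1) (vcons (Vec Nat 4) 0 (vcons Nat 3 1 (vcons Nat 2 2 (vcons Nat 1 0 (vcons Nat 0 7 (vnil Nat))))) (vnil (Vec Nat 4)))
inferred type:
  Eq (Vec (Vec Nat 4) 1) (vcons (Vec Nat 4) 0 (vcons Nat 3 1 (vcons Nat 2 2 (vcons Nat 1 0 (vcons Nat 0 7 (vnil Nat))))) (vnil (Vec Nat 4))) (vcons (Vec Nat 4) 0 (vcons Nat 3 1 (vcons Nat 2 2 (vcons Nat 1 0 (vcons Nat 0 7 (vnil Nat))))) (vnil (Vec Nat 4)))
reduction steps (normal order): 16
term was already normal: no
first redex: a beta-redex


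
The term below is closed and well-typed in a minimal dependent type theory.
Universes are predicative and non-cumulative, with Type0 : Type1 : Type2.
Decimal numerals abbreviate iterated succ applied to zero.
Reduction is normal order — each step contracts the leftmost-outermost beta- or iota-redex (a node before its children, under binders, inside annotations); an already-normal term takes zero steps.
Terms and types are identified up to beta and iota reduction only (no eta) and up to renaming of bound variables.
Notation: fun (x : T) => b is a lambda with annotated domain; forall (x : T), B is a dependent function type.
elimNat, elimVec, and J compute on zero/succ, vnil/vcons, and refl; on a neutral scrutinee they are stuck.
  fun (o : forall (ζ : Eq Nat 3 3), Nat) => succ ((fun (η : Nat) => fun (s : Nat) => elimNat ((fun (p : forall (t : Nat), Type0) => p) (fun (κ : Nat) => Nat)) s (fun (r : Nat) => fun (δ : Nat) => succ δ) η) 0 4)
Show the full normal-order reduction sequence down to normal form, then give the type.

normal-order reduction sequence:
  fun (o : forall (ζ : Eq Nat 3 3), Nat) => succ ((fun (η : Nat) => fun (s : Nat) => elimNat ((fun (p : forall (t : Nat), Type0) => p) (fun (κ : Nat) => Nat)) s (fun (r : Nat) => fun (δ : Nat) => succ δ) η) 0 4)
  ~> fun (o : forall (ζ : Eq Nat 3 3), Nat) => succ ((fun (η : Nat) => elimNat ((fun (s : forall (p : Nat), Type0) => s) (fun (t : Nat) => Nat)) η (fun (κ : Nat) => fun (r : Nat) => succ r) 0) 4)
  ~> fun (o : forall (ζ : Eq Nat 3 3), Nat) => succ (elimNat ((fun (η : forall (s : Nat), Type0) => η) (fun (p : Nat) => Nat)) 4 (fun (t : Nat) => fun (κ : Nat) => succ κ) 0)
  ~> fun (o : forall (ζ : Eq Nat 3 3), Nat) => 5
the term's type:
  forall (o : forall (ζ : Eq Nat 3 3), Nat), Nat


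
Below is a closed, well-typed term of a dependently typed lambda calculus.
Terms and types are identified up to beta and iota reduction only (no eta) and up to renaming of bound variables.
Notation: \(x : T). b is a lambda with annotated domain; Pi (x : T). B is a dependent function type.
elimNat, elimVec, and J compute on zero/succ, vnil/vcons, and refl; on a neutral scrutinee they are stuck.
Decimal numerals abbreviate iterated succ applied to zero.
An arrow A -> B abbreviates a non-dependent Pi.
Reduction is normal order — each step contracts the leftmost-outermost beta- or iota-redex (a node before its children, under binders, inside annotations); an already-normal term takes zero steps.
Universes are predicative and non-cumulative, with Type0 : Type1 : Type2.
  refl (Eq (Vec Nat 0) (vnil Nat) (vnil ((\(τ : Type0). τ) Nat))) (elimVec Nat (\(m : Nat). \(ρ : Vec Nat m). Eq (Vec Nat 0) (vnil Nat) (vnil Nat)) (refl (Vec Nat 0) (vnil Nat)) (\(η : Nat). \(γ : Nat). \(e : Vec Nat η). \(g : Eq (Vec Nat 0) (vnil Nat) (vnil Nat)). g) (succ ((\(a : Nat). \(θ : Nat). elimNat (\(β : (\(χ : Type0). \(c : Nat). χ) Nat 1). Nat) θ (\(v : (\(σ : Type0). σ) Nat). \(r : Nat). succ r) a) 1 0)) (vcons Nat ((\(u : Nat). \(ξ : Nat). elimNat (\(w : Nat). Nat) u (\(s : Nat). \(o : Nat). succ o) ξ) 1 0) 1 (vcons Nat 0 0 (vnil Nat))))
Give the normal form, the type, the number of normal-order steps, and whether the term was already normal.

normal form:
  refl (Eq (Vec Nat 0) (vnil Nat) (vnil Nat)) (refl (Vec Nat 0) (vnil Nat))
the term's type:
  Eq (Eq (Vec Nat 0) (vnil Nat) (vnil Nat)) (refl (Vec Nat 0) (vnil Nat)) (refl (Vec Nat 0) (vnil Nat))
normal-order step count: 12
started in normal form: no
first redex: a beta-redex


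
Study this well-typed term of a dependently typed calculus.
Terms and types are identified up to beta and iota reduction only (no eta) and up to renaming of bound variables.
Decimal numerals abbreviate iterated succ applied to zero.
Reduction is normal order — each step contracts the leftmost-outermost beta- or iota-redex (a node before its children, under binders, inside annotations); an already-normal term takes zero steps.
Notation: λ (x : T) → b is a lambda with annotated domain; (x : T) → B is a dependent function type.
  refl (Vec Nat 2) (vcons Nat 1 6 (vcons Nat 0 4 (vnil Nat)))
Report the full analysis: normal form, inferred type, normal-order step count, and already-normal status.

normal form:
  refl (Vec Nat 2) (vcons Nat 1 6 (vcons Nat 0 4 (vnil Nat)))
inferred type:
  Eq (Vec Nat 2) (vcons Nat 1 6 (vcons Nat 0 4 (vnil Nat))) (vcons Nat 1 6 (vcons Nat 0 4 (vnil Nat)))
reduction steps (normal order): 0
already normal: yes


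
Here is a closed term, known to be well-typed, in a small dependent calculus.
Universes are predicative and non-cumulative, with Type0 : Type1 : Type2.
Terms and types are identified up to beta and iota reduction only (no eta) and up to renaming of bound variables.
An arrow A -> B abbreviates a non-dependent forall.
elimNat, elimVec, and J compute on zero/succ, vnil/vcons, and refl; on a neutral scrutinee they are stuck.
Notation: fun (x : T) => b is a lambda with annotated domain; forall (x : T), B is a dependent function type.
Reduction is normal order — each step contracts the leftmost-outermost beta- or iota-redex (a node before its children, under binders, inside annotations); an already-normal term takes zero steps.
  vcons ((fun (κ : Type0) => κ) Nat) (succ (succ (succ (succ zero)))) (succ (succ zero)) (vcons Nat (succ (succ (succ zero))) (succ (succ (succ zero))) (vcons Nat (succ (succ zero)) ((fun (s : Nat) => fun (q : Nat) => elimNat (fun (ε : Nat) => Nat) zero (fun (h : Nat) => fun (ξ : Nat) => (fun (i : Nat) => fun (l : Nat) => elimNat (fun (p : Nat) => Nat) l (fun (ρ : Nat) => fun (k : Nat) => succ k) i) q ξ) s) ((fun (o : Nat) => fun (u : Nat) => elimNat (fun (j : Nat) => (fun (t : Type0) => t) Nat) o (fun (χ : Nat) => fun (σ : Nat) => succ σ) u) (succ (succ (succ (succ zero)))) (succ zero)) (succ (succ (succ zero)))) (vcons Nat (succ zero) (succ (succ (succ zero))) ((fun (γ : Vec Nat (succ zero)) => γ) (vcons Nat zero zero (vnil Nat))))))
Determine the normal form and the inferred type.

reduced normal form:
  vcons Nat (succ (succ (succ (succ zero)))) (succ (succ zero)) (vcons Nat (succ (succ (succ zero))) (succ (succ (succ zero))) (vcons Nat (succ (succ zero)) (succ (succ (succ (succ (succ (succ (succ (succ (succ (succ (succ (succ (succ (succ (succ zero))))))))))))))) (vcons Nat (succ zero) (succ (succ (succ zero))) (vcons Nat zero zero (vnil Nat)))))
the term's type:
  Vec Nat (succ (succ (succ (succ (succ zero)))))
observation: 38 normal-order steps normalize the term, beginning with a beta-redex.


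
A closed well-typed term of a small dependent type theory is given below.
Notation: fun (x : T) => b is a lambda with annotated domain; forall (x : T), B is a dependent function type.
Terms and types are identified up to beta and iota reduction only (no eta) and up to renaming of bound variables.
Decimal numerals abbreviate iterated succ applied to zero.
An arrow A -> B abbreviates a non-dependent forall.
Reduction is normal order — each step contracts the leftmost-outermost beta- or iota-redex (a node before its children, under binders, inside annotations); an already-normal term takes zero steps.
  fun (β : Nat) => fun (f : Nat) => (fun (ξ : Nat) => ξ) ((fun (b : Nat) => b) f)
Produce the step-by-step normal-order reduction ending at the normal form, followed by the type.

reduction (normal order):
  fun (β : Nat) => fun (f : Nat) => (fun (ξ : Nat) => ξ) ((fun (b : Nat) => b) f)
  ~> fun (β : Nat) => fun (f : Nat) => (fun (ξ : Nat) => ξ) f
  ~> fun (β : Nat) => fun (f : Nat) => f
inferred type:
  Nat -> Nat -> Nat


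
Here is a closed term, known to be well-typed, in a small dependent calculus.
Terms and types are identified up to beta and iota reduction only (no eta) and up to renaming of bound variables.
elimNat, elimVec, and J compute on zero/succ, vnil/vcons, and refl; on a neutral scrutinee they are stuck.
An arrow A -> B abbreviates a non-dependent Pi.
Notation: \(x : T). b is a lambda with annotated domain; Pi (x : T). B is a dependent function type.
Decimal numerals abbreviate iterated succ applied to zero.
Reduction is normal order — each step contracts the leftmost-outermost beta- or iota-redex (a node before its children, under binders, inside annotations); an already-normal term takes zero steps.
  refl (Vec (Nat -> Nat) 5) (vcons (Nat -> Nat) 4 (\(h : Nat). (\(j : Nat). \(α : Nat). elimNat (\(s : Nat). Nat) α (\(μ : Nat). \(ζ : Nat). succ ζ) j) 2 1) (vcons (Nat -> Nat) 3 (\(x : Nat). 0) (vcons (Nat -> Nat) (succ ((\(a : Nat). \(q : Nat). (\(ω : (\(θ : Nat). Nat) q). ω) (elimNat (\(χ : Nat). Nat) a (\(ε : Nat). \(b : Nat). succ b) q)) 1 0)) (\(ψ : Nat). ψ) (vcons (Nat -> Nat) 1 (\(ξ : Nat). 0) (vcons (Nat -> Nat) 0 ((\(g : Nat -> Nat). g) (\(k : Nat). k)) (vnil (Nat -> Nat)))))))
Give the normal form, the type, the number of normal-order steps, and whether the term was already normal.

reduced normal form:
  refl (Vec (Nat -> Nat) 5) (vcons (Nat -> Nat) 4 (\(h : Nat). 3) (vcons (Nat -> Nat) 3 (\(j : Nat). 0) (vcons (Nat -> Nat) 2 (\(α : Nat). α) (vcons (Nat -> Nat) 1 (\(s : Nat). 0) (vcons (Nat -> Nat) 0 (\(μ : Nat). μ) (vnil (Nat -> Nat)))))))
type:
  Eq (Vec (Nat -> Nat) 5) (vcons (Nat -> Nat) 4 (\(h : Nat). 3) (vcons (Nat -> Nat) 3 (\(j : Nat). 0) (vcons (Nat -> Nat) 2 (\(α : Nat). α) (vcons (Nat -> Nat) 1 (\(s : Nat). 0) (vcons (Nat -> Nat) 0 (\(μ : Nat). μ) (vnil (Nat -> Nat))))))) (vcons (Nat -> Nat) 4 (\(ζ : Nat). 3) (vcons (Nat -> Nat) 3 (\(x : Nat). 0) (vcons (Nat -> Nat) 2 (\(a : Nat). a) (vcons (Nat -> Nat) 1 (\(q : Nat). 0) (vcons (Nat -> Nat) 0 (\(ω : Nat). ω) (vnil (Nat -> Nat)))))))
steps to reach normal form (normal order): 14
already normal: no
first contracted redex: a beta-redex


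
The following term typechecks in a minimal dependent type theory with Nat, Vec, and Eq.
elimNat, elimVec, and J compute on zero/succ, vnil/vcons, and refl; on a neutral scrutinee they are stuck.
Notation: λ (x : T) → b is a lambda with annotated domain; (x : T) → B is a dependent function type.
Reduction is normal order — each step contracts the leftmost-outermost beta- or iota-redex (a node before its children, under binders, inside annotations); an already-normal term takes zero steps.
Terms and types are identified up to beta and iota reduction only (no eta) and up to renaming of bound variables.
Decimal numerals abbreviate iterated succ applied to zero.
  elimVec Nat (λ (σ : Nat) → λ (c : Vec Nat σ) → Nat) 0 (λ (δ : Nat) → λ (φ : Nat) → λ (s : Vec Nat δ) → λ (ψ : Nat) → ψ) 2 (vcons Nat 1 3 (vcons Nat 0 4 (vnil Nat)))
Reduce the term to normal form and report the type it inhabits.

resulting normal form:
  0
the term's type:
  Nat
observation: 11 normal-order steps separate the term from its normal form.


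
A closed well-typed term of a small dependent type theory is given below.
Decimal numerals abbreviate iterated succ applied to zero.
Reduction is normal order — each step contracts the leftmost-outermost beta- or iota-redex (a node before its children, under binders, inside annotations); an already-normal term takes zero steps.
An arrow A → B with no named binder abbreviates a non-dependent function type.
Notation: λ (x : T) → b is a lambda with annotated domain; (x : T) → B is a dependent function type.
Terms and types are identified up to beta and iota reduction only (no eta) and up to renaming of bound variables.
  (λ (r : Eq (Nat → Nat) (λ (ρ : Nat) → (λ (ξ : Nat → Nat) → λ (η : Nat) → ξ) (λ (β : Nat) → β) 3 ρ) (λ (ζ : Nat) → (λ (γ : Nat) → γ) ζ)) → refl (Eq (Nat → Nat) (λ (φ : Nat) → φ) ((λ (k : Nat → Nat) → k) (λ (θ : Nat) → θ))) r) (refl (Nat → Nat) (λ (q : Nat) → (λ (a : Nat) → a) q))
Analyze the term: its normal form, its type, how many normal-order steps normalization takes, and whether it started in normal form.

normal form:
  refl (Eq (Nat → Nat) (λ (r : Nat) → r) (λ (ρ : Nat) → ρ)) (refl (Nat → Nat) (λ (ξ : Nat) → ξ))
type:
  Eq (Eq (Nat → Nat) (λ (r : Nat) → r) (λ (ρ : Nat) → ρ)) (refl (Nat → Nat) (λ (ξ : Nat) → ξ)) (refl (Nat → Nat) (λ (η : Nat) → η))
steps to reach normal form (normal order): 3
already normal: no
first redex: a beta-redex


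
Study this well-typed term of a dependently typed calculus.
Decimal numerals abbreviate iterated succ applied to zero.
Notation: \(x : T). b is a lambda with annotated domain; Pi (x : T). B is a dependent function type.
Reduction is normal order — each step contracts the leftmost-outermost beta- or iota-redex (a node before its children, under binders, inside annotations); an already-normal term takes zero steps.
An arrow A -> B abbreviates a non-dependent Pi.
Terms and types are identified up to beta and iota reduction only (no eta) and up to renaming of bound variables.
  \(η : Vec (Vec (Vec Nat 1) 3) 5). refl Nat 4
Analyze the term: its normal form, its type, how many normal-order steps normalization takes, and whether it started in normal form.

reduced normal form:
  \(η : Vec (Vec (Vec Nat 1) 3) 5). refl Nat 4
type:
  Vec (Vec (Vec Nat 1) 3) 5 -> Eq Nat 4 4
normal-order step count: 0
term was already normal: yes


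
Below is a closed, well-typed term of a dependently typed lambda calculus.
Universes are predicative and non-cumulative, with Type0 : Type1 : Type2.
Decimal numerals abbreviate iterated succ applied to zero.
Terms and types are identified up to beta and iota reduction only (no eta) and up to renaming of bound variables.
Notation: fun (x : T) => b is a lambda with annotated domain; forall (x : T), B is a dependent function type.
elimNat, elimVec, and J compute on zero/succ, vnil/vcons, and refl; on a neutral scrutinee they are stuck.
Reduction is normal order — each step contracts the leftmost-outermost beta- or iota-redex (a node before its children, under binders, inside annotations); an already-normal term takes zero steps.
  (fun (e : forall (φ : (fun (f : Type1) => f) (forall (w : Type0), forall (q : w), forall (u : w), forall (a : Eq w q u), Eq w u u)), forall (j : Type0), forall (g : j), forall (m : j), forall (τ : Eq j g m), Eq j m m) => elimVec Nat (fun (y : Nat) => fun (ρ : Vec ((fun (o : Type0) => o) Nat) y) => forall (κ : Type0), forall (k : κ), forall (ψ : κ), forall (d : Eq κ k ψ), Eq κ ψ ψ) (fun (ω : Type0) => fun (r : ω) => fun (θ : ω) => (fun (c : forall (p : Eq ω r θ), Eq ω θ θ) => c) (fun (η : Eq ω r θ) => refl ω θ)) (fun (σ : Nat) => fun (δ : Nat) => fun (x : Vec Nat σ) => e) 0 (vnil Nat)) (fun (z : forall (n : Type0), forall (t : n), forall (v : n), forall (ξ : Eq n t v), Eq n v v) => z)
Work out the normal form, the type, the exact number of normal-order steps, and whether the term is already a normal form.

normal form:
  fun (e : Type0) => fun (φ : e) => fun (f : e) => fun (w : Eq e φ f) => refl e f
the term's type:
  forall (e : Type0), forall (φ : e), forall (f : e), forall (w : Eq e φ f), Eq e f f
reduction steps (normal order): 3
started in normal form: no
first redex: a beta-redex


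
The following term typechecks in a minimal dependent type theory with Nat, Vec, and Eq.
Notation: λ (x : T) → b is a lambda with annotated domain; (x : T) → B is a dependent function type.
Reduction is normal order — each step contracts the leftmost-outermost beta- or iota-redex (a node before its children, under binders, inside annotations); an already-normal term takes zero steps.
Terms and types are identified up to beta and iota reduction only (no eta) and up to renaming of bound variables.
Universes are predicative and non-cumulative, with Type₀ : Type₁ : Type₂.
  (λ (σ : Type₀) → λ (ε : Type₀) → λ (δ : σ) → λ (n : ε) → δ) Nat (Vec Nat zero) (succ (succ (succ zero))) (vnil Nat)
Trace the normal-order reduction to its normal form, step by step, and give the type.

reduction (normal order):
  (λ (σ : Type₀) → λ (ε : Type₀) → λ (δ : σ) → λ (n : ε) → δ) Nat (Vec Nat zero) (succ (succ (succ zero))) (vnil Nat)
  ~> (λ (σ : Type₀) → λ (ε : Nat) → λ (δ : σ) → ε) (Vec Nat zero) (succ (succ (succ zero))) (vnil Nat)
  ~> (λ (σ : Nat) → λ (ε : Vec Nat zero) → σ) (succ (succ (succ zero))) (vnil Nat)
  ~> (λ (σ : Vec Nat zero) → succ (succ (succ zero))) (vnil Nat)
  ~> succ (succ (succ zero))
type:
  Nat


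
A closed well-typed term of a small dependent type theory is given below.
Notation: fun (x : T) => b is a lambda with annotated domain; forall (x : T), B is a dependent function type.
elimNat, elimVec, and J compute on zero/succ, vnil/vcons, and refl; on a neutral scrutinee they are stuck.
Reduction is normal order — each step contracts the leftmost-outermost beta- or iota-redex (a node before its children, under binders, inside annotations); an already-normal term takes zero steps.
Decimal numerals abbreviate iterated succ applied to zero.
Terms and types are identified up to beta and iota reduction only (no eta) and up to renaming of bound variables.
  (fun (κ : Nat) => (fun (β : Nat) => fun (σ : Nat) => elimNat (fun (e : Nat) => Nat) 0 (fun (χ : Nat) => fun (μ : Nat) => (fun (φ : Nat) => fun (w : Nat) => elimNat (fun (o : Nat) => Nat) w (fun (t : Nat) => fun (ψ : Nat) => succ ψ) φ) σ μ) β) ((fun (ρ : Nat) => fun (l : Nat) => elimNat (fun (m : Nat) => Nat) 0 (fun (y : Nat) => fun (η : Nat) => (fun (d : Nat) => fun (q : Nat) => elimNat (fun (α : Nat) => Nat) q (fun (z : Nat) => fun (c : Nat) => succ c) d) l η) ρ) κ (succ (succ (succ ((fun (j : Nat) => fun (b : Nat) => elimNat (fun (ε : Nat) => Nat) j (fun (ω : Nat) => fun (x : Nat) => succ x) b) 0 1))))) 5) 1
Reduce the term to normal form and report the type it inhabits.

normal form:
  20
the term's type:
  Nat
observation: reduction starts at a beta-redex, and 61 normal-order steps reach the normal form.


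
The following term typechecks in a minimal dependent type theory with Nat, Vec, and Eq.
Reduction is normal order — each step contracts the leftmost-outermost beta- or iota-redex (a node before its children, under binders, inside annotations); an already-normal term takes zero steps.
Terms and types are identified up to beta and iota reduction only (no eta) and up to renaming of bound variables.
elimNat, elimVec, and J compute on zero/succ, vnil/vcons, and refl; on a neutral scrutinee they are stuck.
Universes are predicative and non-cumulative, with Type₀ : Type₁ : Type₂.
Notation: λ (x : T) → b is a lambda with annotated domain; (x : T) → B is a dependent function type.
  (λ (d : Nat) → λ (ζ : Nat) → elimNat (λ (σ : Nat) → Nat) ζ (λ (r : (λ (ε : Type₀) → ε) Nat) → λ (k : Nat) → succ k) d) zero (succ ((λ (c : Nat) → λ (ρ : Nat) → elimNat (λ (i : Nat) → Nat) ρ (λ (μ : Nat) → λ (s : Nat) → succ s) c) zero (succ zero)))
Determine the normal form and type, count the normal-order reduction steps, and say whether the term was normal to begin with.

resulting normal form:
  succ (succ zero)
the term's type:
  Nat
reduction steps (normal order): 6
already normal: no
first contracted redex: a beta-redex


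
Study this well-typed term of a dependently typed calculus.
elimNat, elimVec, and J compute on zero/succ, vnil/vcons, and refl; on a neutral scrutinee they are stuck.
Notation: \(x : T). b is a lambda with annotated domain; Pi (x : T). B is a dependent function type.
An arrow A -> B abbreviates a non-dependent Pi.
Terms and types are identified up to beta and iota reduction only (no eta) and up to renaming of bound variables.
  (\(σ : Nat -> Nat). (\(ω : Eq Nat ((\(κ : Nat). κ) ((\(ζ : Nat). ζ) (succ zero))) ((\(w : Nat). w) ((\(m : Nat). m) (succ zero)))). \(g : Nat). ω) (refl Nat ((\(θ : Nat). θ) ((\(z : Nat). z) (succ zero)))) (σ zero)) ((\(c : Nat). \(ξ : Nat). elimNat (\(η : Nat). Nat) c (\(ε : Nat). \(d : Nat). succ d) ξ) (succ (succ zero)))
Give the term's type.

the term's type:
  Eq Nat (succ zero) (succ zero)


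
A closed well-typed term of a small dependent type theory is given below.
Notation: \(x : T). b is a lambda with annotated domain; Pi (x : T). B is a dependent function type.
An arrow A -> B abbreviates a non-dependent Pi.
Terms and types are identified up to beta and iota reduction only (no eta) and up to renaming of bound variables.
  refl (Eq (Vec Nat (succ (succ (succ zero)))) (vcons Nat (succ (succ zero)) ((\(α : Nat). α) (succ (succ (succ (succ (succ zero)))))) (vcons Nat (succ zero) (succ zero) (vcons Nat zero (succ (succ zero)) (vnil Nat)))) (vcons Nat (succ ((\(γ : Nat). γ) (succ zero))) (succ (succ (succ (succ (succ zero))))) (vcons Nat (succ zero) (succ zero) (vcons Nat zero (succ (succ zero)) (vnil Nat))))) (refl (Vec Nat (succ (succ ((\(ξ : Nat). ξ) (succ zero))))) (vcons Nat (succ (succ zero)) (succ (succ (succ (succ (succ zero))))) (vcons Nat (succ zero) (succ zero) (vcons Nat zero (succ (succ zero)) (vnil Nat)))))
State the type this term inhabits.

inferred type:
  Eq (Eq (Vec Nat (succ (succ (succ zero)))) (vcons Nat (succ (succ zero)) (succ (succ (succ (succ (succ zero))))) (vcons Nat (succ zero) (succ zero) (vcons Nat zero (succ (succ zero)) (vnil Nat)))) (vcons Nat (succ (succ zero)) (succ (succ (succ (succ (succ zero))))) (vcons Nat (succ zero) (succ zero) (vcons Nat zero (succ (succ zero)) (vnil Nat))))) (refl (Vec Nat (succ (succ (succ zero)))) (vcons Nat (succ (succ zero)) (succ (succ (succ (succ (succ zero))))) (vcons Nat (succ zero) (succ zero) (vcons Nat zero (succ (succ zero)) (vnil Nat))))) (refl (Vec Nat (succ (succ (succ zero)))) (vcons Nat (succ (succ zero)) (succ (succ (succ (succ (succ zero))))) (vcons Nat (succ zero) (succ zero) (vcons Nat zero (succ (succ zero)) (vnil Nat)))))


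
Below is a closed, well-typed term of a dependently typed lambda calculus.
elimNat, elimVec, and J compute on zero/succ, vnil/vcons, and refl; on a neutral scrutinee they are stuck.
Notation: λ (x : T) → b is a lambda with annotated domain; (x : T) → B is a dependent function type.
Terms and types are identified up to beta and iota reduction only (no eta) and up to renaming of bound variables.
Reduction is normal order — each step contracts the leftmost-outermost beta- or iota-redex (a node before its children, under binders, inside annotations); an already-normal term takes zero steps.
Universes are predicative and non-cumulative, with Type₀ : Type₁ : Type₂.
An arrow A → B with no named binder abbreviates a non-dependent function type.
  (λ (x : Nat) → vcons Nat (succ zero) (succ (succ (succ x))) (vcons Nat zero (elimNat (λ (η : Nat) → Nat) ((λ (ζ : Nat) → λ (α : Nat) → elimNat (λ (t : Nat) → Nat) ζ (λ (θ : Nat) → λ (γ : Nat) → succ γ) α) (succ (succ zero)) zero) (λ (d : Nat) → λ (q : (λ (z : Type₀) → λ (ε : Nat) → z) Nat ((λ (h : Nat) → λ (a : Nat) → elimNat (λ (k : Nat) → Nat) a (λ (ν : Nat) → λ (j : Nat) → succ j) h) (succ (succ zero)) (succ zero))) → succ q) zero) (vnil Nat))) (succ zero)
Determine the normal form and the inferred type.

reduced normal form:
  vcons Nat (succ zero) (succ (succ (succ (succ zero)))) (vcons Nat zero (succ (succ zero)) (vnil Nat))
the term's type:
  Vec Nat (succ (succ zero))


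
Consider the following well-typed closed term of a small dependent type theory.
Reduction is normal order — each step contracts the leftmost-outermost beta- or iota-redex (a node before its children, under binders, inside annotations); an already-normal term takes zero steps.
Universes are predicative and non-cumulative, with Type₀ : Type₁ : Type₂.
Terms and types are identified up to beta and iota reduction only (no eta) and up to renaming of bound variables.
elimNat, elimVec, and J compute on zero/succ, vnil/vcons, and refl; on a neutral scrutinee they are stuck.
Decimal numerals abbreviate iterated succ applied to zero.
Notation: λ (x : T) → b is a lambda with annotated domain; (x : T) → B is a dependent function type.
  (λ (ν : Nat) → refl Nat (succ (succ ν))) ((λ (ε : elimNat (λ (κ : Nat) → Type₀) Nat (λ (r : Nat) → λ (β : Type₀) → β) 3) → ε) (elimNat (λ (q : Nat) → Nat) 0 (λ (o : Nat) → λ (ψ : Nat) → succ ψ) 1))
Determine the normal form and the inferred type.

reduced normal form:
  refl Nat 3
inferred type:
  Eq Nat 3 3
observation: the leftmost-outermost redex is a beta-redex, and normalization takes 6 steps.


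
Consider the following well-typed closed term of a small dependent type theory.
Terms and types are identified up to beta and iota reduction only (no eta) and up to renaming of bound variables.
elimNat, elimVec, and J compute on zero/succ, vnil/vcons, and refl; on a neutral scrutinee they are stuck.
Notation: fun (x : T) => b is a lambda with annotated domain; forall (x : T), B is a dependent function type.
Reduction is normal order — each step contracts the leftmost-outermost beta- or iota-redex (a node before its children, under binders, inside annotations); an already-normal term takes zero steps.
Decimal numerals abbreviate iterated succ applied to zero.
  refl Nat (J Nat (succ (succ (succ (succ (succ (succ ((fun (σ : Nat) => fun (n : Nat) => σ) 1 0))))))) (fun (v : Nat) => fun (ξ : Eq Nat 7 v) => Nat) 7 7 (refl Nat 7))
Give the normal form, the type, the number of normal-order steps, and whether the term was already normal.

normal form:
  refl Nat 7
inferred type:
  Eq Nat 7 7
reduction steps (normal order): 1
term was already normal: no
first contracted redex: a J iota-redex


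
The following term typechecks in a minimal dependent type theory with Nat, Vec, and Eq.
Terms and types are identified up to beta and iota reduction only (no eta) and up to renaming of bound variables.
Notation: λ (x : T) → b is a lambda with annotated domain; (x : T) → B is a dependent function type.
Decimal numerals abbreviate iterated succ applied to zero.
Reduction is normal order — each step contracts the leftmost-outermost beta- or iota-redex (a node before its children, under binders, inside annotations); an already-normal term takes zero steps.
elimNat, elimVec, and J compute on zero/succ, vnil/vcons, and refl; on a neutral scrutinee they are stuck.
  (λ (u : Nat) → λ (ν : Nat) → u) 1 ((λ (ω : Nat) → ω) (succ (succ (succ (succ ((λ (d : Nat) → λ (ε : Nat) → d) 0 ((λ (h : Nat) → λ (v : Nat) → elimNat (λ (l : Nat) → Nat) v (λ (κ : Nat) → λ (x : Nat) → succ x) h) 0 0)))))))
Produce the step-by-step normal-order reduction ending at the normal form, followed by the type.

reduction (normal order):
  (λ (u : Nat) → λ (ν : Nat) → u) 1 ((λ (ω : Nat) → ω) (succ (succ (succ (succ ((λ (d : Nat) → λ (ε : Nat) → d) 0 ((λ (h : Nat) → λ (v : Nat) → elimNat (λ (l : Nat) → Nat) v (λ (κ : Nat) → λ (x : Nat) → succ x) h) 0 0)))))))
  ~> (λ (u : Nat) → 1) ((λ (ν : Nat) → ν) (succ (succ (succ (succ ((λ (ω : Nat) → λ (d : Nat) → ω) 0 ((λ (ε : Nat) → λ (h : Nat) → elimNat (λ (v : Nat) → Nat) h (λ (l : Nat) → λ (κ : Nat) → succ κ) ε) 0 0)))))))
  ~> 1
inferred type:
  Nat


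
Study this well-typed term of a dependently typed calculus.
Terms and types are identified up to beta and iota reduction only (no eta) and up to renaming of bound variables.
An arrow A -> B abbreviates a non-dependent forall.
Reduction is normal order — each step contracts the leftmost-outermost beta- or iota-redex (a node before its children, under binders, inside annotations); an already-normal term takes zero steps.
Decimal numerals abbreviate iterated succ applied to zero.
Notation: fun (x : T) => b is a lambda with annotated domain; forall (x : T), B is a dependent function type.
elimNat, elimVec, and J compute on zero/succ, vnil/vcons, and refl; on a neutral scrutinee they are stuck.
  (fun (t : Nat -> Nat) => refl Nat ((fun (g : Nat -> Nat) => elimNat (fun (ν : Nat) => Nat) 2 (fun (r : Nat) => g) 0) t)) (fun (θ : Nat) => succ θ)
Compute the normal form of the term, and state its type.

reduced normal form:
  refl Nat 2
type:
  Eq Nat 2 2
observation: normalization takes exactly 3 steps under the normal-order strategy.


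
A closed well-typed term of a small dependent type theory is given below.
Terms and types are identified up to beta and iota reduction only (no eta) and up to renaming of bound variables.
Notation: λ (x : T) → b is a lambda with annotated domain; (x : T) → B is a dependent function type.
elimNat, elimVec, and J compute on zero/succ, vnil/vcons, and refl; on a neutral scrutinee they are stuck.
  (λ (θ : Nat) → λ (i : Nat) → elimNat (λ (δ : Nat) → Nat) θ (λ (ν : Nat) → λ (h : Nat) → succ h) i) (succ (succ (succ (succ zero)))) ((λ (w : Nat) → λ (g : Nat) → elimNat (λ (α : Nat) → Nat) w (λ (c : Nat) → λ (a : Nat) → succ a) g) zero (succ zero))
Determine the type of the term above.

the term's type:
  Nat


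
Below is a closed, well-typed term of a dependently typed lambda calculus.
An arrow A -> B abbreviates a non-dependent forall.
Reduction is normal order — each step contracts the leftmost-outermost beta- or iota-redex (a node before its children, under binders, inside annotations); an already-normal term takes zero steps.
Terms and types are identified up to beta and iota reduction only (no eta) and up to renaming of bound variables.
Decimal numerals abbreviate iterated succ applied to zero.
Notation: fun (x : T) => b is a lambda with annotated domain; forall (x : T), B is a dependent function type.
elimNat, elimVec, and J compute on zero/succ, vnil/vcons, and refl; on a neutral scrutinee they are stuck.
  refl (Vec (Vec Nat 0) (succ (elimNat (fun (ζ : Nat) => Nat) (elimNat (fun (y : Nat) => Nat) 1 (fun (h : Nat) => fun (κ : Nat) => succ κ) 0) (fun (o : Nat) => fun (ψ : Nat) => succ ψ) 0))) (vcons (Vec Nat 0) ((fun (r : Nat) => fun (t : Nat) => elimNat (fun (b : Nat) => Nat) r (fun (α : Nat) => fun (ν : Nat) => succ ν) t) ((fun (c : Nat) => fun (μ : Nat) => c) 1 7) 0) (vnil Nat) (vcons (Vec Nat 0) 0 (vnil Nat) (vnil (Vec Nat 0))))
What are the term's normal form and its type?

resulting normal form:
  refl (Vec (Vec Nat 0) 2) (vcons (Vec Nat 0) 1 (vnil Nat) (vcons (Vec Nat 0) 0 (vnil Nat) (vnil (Vec Nat 0))))
the term's type:
  Eq (Vec (Vec Nat 0) 2) (vcons (Vec Nat 0) 1 (vnil Nat) (vcons (Vec Nat 0) 0 (vnil Nat) (vnil (Vec Nat 0)))) (vcons (Vec Nat 0) 1 (vnil Nat) (vcons (Vec Nat 0) 0 (vnil Nat) (vnil (Vec Nat 0))))
observation: the term reaches its normal form after 7 normal-order steps.


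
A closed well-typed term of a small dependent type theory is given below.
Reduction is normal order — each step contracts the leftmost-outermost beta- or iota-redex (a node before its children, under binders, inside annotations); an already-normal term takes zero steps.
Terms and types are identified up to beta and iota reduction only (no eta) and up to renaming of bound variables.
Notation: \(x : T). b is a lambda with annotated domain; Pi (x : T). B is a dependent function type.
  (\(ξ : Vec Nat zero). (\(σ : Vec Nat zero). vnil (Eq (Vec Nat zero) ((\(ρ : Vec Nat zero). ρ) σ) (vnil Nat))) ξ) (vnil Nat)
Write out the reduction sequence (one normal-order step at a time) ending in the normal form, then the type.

normal-order reduction:
  (\(ξ : Vec Nat zero). (\(σ : Vec Nat zero). vnil (Eq (Vec Nat zero) ((\(ρ : Vec Nat zero). ρ) σ) (vnil Nat))) ξ) (vnil Nat)
  ~> (\(ξ : Vec Nat zero). vnil (Eq (Vec Nat zero) ((\(σ : Vec Nat zero). σ) ξ) (vnil Nat))) (vnil Nat)
  ~> vnil (Eq (Vec Nat zero) ((\(ξ : Vec Nat zero). ξ) (vnil Nat)) (vnil Nat))
  ~> vnil (Eq (Vec Nat zero) (vnil Nat) (vnil Nat))
type:
  Vec (Eq (Vec Nat zero) (vnil Nat) (vnil Nat)) zero


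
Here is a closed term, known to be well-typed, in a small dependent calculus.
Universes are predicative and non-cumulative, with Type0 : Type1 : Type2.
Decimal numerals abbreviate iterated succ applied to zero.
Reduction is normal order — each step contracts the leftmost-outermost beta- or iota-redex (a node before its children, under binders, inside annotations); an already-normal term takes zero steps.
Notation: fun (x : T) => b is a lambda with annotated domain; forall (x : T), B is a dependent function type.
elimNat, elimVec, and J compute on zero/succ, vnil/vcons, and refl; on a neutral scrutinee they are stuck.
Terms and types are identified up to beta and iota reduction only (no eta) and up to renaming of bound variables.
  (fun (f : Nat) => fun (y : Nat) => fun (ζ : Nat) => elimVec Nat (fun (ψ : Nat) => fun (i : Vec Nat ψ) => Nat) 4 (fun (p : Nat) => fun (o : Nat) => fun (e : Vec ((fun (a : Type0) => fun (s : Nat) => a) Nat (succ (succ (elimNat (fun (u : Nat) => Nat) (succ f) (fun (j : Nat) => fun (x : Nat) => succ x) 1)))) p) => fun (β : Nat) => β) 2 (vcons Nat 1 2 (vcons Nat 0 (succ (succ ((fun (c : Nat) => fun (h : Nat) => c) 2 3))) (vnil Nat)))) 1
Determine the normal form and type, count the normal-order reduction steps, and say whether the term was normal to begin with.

resulting normal form:
  fun (f : Nat) => fun (y : Nat) => 4
the term's type:
  forall (f : Nat), forall (y : Nat), Nat
steps to reach normal form (normal order): 12
already normal: no
first contracted redex: a beta-redex
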